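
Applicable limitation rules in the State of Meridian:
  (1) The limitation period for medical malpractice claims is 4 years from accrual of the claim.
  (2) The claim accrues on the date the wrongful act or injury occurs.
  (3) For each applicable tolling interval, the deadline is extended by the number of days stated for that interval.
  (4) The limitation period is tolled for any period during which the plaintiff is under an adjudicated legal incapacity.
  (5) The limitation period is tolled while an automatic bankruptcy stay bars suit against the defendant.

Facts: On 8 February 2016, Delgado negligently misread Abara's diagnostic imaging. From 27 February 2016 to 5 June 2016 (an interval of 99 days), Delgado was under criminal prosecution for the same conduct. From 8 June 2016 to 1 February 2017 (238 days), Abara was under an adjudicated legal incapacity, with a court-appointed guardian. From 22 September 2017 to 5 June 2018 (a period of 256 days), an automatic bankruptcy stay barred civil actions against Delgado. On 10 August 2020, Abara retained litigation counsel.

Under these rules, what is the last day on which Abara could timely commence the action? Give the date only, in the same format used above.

16 June 2021

The claim accrued on 8 February 2016, when the wrongful act occurred.
The untolled deadline — 4 years after 8 February 2016 — is 8 February 2020.
The period was tolled for 238 days by the plaintiff's legal incapacity (8 June 2016 to 1 February 2017), pushing the deadline to 3 October 2020.
The period was tolled for 256 days by the automatic bankruptcy stay (22 September 2017 to 5 June 2018), pushing the deadline to 16 June 2021.
Although a criminal prosecution ran from 27 February 2016 to 5 June 2016, the stated rules do not make that a tolling event, so it is disregarded.
None of the other events listed affects the running of the period under the stated rules.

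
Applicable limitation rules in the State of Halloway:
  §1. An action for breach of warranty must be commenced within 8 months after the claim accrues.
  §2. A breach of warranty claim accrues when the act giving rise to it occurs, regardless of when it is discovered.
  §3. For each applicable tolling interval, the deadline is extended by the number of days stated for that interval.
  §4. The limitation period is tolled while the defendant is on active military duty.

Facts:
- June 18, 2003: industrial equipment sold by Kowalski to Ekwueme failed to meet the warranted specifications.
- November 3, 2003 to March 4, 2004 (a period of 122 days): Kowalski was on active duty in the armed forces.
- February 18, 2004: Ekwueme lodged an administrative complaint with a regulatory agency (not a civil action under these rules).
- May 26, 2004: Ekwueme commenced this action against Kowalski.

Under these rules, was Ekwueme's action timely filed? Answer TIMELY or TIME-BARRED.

The claim accrued on June 18, 2003, when the wrongful act occurred.
Adding the 8 months base period to June 18, 2003 gives a deadline of February 18, 2004, before any tolling.
The period was tolled for 122 days by the defendant's active military service (November 3, 2003 to March 4, 2004), pushing the deadline to June 19, 2004.
The other events in the timeline have no effect on the limitation period under the stated rules.
Ekwueme filed on May 26, 2004, before the June 19, 2004 deadline, so the action is timely.

TIMELY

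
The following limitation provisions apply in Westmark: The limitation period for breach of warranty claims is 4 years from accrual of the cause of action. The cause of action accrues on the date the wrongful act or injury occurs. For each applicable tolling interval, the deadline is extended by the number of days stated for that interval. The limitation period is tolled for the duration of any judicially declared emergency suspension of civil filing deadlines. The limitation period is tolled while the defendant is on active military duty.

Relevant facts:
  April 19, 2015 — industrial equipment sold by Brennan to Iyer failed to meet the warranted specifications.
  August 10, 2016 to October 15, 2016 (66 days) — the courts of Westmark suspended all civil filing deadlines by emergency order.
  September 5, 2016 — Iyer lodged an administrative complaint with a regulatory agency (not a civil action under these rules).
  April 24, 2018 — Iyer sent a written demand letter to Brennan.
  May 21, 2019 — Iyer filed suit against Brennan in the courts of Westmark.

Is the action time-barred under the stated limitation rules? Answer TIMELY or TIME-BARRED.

The claim accrued on April 19, 2015, when the wrongful act occurred.
Adding the 4 years base period to April 19, 2015 gives a deadline of April 19, 2019, before any tolling.
The period was tolled for 66 days by the emergency suspension of filing deadlines (August 10, 2016 to October 15, 2016), pushing the deadline to June 24, 2019.
Nothing else in the chronology tolls or restarts the period.
Filing on May 21, 2019 beat the June 24, 2019 deadline — the action is timely.

TIMELY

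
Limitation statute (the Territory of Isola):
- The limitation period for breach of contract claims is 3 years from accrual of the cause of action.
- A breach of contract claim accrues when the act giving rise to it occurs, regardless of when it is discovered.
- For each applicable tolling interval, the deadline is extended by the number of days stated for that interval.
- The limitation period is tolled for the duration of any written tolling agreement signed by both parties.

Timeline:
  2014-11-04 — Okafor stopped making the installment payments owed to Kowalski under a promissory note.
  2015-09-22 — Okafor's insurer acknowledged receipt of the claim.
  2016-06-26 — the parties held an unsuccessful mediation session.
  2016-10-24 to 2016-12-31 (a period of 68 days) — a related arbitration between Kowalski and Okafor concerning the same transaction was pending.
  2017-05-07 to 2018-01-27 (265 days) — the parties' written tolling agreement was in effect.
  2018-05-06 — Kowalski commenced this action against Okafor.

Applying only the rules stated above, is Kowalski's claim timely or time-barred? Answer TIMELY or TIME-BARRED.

TIMELY

The claim accrued on 2014-11-04, when the wrongful act occurred.
Adding the 3 years base period to 2014-11-04 gives a deadline of 2017-11-04, before any tolling.
The period was tolled for 265 days by the written tolling agreement (2017-05-07 to 2018-01-27), pushing the deadline to 2018-07-27.
The pending related arbitration from 2016-10-24 to 2016-12-31 does not toll the period, because no stated rule makes a pending arbitration a tolling event.
Nothing else in the chronology tolls or restarts the period.
Kowalski filed on 2018-05-06, before the 2018-07-27 deadline, so the action is timely.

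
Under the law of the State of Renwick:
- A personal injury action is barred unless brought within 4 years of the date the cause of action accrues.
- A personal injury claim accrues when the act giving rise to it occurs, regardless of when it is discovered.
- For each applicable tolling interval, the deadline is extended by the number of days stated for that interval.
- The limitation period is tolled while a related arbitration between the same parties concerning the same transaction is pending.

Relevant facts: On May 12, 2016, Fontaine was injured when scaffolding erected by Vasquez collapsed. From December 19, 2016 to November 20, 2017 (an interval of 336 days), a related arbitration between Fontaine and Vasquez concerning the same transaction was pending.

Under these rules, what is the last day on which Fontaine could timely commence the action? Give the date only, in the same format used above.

April 13, 2021

The claim accrued on May 12, 2016, when the wrongful act occurred.
4 years from May 12, 2016 is May 12, 2020.
The pending related arbitration from December 19, 2016 to November 20, 2017 tolled the period for 336 days, extending the deadline to April 13, 2021.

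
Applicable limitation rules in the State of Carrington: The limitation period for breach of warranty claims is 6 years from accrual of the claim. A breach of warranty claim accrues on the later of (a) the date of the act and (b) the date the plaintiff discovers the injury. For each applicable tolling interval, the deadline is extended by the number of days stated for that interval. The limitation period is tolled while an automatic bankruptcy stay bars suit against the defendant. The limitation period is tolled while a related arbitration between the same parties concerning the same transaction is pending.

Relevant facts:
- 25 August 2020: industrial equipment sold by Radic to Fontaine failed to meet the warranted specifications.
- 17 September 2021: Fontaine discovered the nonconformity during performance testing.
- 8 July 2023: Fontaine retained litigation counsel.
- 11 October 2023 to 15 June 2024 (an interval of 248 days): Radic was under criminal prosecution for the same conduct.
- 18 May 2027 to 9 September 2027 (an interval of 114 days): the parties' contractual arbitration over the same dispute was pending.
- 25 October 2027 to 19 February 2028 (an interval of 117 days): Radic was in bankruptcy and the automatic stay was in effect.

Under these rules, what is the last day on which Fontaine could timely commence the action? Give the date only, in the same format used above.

Taking the later of the act (25 August 2020) and discovery (17 September 2021), the claim accrued on 17 September 2021.
6 years from 17 September 2021 is 17 September 2027.
The period was tolled for 114 days by the pending related arbitration (18 May 2027 to 9 September 2027), pushing the deadline to 9 January 2028.
The automatic bankruptcy stay from 25 October 2027 to 19 February 2028 tolled the period for 117 days, extending the deadline to 5 May 2028.
The pending criminal prosecution from 11 October 2023 to 15 June 2024 does not toll the period, because no stated rule makes a criminal prosecution a tolling event.
Nothing else in the chronology tolls or restarts the period.

5 May 2028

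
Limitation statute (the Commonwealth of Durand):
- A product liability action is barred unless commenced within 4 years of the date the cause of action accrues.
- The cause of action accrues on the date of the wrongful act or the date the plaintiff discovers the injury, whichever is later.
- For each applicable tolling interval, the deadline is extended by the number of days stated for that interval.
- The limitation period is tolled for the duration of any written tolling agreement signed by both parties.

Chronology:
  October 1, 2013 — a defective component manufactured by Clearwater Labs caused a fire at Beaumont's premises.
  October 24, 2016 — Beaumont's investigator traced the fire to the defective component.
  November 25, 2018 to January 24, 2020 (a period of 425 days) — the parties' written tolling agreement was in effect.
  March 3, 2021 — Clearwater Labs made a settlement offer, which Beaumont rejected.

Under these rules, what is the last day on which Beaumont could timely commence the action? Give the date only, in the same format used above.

December 23, 2021

Because discovery on October 24, 2016 post-dates the October 1, 2013 act, accrual under the later-of rule falls on October 24, 2016.
The untolled deadline — 4 years after October 24, 2016 — is October 24, 2020.
The written tolling agreement from November 25, 2018 to January 24, 2020 tolled the period for 425 days, extending the deadline to December 23, 2021.
The other events in the timeline have no effect on the limitation period under the stated rules.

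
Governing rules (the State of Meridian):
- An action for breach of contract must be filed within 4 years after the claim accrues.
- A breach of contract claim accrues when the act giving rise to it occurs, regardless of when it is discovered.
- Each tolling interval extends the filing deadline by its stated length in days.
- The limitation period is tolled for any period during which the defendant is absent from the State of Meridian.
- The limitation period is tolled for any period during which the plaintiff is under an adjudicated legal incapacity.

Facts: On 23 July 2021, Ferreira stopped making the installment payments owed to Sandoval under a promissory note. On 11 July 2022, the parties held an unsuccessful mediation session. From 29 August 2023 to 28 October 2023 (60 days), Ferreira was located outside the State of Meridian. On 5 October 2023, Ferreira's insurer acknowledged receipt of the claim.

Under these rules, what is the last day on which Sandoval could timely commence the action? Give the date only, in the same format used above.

The claim accrued on 23 July 2021, the date of the act.
4 years from 23 July 2021 is 23 July 2025.
The defendant's absence from the jurisdiction from 29 August 2023 to 28 October 2023 tolled the period for 60 days, extending the deadline to 21 September 2025.
None of the other events listed affects the running of the period under the stated rules.

21 September 2025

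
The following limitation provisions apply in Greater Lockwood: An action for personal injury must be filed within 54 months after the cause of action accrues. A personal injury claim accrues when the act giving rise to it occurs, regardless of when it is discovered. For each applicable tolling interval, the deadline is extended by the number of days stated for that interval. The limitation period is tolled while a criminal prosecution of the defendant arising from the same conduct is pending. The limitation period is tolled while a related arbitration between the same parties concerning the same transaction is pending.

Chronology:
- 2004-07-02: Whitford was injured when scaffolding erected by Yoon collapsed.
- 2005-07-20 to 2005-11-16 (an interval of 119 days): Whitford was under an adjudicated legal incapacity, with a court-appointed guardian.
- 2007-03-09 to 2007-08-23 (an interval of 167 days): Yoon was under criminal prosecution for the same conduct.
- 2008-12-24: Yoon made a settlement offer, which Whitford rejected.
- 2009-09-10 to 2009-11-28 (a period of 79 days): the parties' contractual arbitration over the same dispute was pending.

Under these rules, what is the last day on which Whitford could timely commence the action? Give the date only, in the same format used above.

2009-06-18

The claim accrued on 2004-07-02, when the wrongful act occurred.
54 months from 2004-07-02 is 2009-01-02.
Because the pending criminal prosecution ran from 2007-03-09 to 2007-08-23, the deadline is extended by 167 days to 2009-06-18.
The pending related arbitration starting 2009-09-10 came too late — the period had run on 2009-06-18 — and so does not extend the deadline.
Although the plaintiff's incapacity ran from 2005-07-20 to 2005-11-16, the stated rules do not make that a tolling event, so it is disregarded.
Nothing else in the chronology tolls or restarts the period.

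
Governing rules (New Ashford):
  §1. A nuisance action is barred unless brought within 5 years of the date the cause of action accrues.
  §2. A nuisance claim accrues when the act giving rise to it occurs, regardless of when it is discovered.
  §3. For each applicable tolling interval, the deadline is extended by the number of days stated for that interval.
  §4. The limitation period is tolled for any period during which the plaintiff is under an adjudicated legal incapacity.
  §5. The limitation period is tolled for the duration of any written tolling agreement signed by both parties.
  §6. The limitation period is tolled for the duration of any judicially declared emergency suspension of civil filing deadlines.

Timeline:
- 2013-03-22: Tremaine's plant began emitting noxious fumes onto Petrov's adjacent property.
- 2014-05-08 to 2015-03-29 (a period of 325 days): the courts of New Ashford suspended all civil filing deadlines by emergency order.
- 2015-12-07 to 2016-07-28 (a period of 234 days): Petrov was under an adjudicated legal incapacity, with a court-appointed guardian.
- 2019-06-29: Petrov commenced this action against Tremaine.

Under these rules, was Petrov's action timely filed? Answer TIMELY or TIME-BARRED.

The limitation period began to run on 2013-03-22.
5 years from 2013-03-22 is 2018-03-22.
The period was tolled for 325 days by the emergency suspension of filing deadlines (2014-05-08 to 2015-03-29), pushing the deadline to 2019-02-10.
Because the plaintiff's legal incapacity ran from 2015-12-07 to 2016-07-28, the deadline is extended by 234 days to 2019-10-02.
Petrov filed on 2019-06-29, before the 2019-10-02 deadline, so the action is timely.

TIMELY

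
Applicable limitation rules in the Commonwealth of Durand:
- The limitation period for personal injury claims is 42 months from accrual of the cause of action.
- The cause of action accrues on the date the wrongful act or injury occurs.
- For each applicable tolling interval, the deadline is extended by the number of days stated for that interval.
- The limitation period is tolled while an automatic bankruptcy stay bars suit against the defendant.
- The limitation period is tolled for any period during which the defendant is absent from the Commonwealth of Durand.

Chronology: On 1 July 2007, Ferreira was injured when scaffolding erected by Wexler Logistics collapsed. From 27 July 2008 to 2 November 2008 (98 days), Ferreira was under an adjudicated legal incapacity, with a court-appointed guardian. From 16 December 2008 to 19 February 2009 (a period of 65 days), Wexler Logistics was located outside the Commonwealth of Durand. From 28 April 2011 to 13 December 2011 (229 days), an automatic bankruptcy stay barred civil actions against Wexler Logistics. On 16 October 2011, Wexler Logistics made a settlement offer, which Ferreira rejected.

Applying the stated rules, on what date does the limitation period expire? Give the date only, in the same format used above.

7 March 2011

The claim accrued on 1 July 2007, when the wrongful act occurred.
Adding the 42 months base period to 1 July 2007 gives a deadline of 1 January 2011, before any tolling.
The period was tolled for 65 days by the defendant's absence from the jurisdiction (16 December 2008 to 19 February 2009), pushing the deadline to 7 March 2011.
The automatic bankruptcy stay starting 28 April 2011 came too late — the period had run on 7 March 2011 — and so does not extend the deadline.
The plaintiff's legal incapacity from 27 July 2008 to 2 November 2008 does not toll the period, because no stated rule makes the plaintiff's incapacity a tolling event.
Nothing else in the chronology tolls or restarts the period.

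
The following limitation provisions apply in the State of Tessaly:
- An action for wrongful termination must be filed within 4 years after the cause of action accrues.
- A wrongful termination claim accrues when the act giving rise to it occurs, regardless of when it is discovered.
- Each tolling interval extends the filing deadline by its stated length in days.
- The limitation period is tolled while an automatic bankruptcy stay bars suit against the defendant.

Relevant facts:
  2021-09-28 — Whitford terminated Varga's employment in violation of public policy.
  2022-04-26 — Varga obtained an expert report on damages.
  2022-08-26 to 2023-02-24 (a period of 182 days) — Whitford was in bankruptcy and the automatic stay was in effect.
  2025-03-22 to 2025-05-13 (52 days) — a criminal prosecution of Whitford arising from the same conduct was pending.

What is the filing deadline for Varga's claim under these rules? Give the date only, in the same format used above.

2026-03-29

The claim accrued on 2021-09-28, when the wrongful act occurred.
Adding the 4 years base period to 2021-09-28 gives a deadline of 2025-09-28, before any tolling.
Because the automatic bankruptcy stay ran from 2022-08-26 to 2023-02-24, the deadline is extended by 182 days to 2026-03-29.
The pending criminal prosecution from 2025-03-22 to 2025-05-13 does not toll the period, because no stated rule makes a criminal prosecution a tolling event.
None of the other events listed affects the running of the period under the stated rules.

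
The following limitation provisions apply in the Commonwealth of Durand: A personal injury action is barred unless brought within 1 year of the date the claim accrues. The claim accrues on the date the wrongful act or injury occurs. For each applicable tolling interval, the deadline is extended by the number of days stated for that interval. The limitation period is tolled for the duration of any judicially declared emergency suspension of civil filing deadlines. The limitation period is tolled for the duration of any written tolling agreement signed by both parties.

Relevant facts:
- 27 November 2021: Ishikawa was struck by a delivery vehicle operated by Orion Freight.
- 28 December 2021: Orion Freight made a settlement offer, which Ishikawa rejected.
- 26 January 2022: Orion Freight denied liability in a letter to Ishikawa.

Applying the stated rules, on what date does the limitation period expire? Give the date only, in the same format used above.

The claim accrued on 27 November 2021, when the wrongful act occurred.
1 year from 27 November 2021 is 27 November 2022.
The other events in the timeline have no effect on the limitation period under the stated rules.

27 November 2022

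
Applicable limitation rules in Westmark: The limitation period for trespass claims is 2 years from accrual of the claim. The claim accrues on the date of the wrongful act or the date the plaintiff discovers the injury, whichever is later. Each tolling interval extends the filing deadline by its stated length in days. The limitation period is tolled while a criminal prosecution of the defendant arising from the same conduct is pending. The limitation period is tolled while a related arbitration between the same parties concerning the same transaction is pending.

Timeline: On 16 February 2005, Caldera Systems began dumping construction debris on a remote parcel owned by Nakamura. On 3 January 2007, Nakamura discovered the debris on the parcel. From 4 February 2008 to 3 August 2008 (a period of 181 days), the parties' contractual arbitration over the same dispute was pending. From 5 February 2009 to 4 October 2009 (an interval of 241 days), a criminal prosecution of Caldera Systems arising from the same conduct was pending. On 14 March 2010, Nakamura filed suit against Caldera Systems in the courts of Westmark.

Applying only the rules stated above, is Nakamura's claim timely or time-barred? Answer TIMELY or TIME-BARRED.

TIME-BARRED

Taking the later of the act (16 February 2005) and discovery (3 January 2007), the claim accrued on 3 January 2007.
The untolled deadline — 2 years after 3 January 2007 — is 3 January 2009.
The pending related arbitration from 4 February 2008 to 3 August 2008 tolled the period for 181 days, extending the deadline to 3 July 2009.
The period was tolled for 241 days by the pending criminal prosecution (5 February 2009 to 4 October 2009), pushing the deadline to 1 March 2010.
The 14 March 2010 filing falls after the 1 March 2010 deadline; the claim is time-barred.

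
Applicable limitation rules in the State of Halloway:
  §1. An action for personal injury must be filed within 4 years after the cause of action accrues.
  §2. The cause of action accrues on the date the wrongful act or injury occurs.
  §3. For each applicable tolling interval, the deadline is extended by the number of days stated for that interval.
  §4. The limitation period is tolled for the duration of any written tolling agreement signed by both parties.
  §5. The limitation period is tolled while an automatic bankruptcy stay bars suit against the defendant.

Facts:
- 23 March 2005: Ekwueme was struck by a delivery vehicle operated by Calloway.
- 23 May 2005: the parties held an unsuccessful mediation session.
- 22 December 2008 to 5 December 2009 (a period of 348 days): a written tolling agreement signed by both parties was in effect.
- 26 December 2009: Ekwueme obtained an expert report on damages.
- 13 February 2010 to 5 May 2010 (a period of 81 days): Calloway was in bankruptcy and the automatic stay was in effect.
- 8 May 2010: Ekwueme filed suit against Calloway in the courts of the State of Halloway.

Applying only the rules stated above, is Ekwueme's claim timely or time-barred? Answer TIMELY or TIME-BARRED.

The claim accrued on 23 March 2005, when the wrongful act occurred.
4 years from 23 March 2005 is 23 March 2009.
The written tolling agreement from 22 December 2008 to 5 December 2009 tolled the period for 348 days, extending the deadline to 6 March 2010.
The period was tolled for 81 days by the automatic bankruptcy stay (13 February 2010 to 5 May 2010), pushing the deadline to 26 May 2010.
The other events in the timeline have no effect on the limitation period under the stated rules.
The 8 May 2010 filing precedes the 26 May 2010 deadline; the claim is timely.

TIMELY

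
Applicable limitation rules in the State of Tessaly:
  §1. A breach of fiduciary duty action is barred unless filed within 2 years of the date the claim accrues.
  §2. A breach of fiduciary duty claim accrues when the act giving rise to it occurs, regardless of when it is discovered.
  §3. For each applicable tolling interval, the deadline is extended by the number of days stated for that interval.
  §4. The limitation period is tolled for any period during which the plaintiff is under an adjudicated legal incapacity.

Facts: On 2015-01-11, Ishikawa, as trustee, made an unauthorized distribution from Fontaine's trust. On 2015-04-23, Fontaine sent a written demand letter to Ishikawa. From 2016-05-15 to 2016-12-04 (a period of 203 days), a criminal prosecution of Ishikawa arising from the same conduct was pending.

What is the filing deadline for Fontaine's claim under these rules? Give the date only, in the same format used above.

2017-01-11

The claim accrued on 2015-01-11, when the wrongful act occurred.
Adding the 2 years base period to 2015-01-11 gives a deadline of 2017-01-11, before any tolling.
No stated provision tolls the period for a criminal prosecution, so the interval from 2016-05-15 to 2016-12-04 has no effect on the deadline.
The other events in the timeline have no effect on the limitation period under the stated rules.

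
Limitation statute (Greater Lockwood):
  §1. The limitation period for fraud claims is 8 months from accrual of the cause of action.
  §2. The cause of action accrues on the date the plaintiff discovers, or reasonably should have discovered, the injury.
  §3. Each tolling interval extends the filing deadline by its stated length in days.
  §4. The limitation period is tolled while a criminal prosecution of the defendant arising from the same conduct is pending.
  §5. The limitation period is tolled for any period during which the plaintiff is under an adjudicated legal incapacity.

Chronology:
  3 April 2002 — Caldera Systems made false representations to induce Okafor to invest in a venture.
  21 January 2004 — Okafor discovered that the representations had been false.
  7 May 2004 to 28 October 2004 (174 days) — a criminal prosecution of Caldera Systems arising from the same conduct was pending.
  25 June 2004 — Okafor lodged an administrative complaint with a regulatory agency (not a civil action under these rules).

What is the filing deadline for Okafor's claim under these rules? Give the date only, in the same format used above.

14 March 2005

Under the discovery rule, the claim accrued on 21 January 2004, when Okafor discovered the injury — not on the 3 April 2002 date of the underlying act.
8 months from 21 January 2004 is 21 September 2004.
The pending criminal prosecution from 7 May 2004 to 28 October 2004 tolled the period for 174 days, extending the deadline to 14 March 2005.
None of the other events listed affects the running of the period under the stated rules.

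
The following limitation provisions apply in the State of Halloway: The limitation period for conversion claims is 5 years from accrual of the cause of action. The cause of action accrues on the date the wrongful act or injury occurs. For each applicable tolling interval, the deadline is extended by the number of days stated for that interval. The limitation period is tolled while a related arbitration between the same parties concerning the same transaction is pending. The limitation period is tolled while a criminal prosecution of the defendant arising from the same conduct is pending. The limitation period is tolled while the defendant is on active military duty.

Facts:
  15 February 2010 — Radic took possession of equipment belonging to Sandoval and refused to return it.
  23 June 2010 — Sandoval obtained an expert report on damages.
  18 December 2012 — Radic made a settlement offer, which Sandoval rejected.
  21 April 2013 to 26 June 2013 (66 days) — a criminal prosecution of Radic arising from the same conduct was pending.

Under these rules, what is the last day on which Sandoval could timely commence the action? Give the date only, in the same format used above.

The limitation period began to run on 15 February 2010.
5 years from 15 February 2010 is 15 February 2015.
The period was tolled for 66 days by the pending criminal prosecution (21 April 2013 to 26 June 2013), pushing the deadline to 22 April 2015.
Nothing else in the chronology tolls or restarts the period.

22 April 2015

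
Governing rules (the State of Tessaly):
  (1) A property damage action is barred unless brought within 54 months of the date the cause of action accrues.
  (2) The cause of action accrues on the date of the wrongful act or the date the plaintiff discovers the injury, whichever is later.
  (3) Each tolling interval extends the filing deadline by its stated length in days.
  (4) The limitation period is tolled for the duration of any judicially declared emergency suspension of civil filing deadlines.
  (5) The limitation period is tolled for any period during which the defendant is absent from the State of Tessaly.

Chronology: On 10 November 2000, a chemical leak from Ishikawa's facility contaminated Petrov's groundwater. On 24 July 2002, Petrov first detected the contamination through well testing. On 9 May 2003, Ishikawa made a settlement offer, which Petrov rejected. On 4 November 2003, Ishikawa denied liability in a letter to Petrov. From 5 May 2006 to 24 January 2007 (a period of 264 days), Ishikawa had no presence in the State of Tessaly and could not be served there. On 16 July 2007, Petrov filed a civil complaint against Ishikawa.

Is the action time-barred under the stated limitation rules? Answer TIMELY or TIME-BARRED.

The claim accrued on 24 July 2002 — the later of the 10 November 2000 act and the 24 July 2002 discovery.
Adding the 54 months base period to 24 July 2002 gives a deadline of 24 January 2007, before any tolling.
The period was tolled for 264 days by the defendant's absence from the jurisdiction (5 May 2006 to 24 January 2007), pushing the deadline to 15 October 2007.
The other events in the timeline have no effect on the limitation period under the stated rules.
Filing on 16 July 2007 beat the 15 October 2007 deadline — the action is timely.

TIMELY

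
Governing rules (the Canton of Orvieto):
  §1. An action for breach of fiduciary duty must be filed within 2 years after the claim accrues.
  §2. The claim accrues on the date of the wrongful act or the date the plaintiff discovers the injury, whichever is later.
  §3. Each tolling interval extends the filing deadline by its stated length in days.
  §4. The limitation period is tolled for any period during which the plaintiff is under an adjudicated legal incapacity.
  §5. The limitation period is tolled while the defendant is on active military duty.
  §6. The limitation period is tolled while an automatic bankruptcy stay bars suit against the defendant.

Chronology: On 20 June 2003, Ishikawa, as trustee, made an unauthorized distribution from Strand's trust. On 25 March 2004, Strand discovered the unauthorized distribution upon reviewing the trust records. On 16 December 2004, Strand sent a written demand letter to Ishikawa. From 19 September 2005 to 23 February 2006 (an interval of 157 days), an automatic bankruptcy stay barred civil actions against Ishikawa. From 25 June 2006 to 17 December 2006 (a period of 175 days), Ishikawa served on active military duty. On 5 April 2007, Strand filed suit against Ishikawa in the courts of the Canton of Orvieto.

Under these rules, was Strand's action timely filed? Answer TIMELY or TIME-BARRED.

Because discovery on 25 March 2004 post-dates the 20 June 2003 act, accrual under the later-of rule falls on 25 March 2004.
The untolled deadline — 2 years after 25 March 2004 — is 25 March 2006.
The automatic bankruptcy stay from 19 September 2005 to 23 February 2006 tolled the period for 157 days, extending the deadline to 29 August 2006.
The period was tolled for 175 days by the defendant's active military service (25 June 2006 to 17 December 2006), pushing the deadline to 20 February 2007.
The other events in the timeline have no effect on the limitation period under the stated rules.
Filing on 5 April 2007 missed the 20 February 2007 deadline — the action is time-barred.

TIME-BARRED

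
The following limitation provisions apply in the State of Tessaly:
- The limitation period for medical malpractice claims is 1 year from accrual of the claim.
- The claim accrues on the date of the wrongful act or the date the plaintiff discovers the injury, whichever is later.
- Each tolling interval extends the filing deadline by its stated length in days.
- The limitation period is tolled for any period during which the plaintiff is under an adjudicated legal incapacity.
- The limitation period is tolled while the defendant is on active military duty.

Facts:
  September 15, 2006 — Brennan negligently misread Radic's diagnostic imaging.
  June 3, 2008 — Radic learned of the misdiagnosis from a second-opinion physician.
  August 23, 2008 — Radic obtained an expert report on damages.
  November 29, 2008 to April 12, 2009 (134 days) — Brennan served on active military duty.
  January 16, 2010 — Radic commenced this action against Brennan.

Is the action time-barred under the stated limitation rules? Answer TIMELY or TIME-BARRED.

TIME-BARRED

The claim accrued on June 3, 2008 — the later of the September 15, 2006 act and the June 3, 2008 discovery.
1 year from June 3, 2008 is June 3, 2009.
Because the defendant's active military service ran from November 29, 2008 to April 12, 2009, the deadline is extended by 134 days to October 15, 2009.
None of the other events listed affects the running of the period under the stated rules.
Radic filed on January 16, 2010, after the October 15, 2009 deadline, so the action is time-barred.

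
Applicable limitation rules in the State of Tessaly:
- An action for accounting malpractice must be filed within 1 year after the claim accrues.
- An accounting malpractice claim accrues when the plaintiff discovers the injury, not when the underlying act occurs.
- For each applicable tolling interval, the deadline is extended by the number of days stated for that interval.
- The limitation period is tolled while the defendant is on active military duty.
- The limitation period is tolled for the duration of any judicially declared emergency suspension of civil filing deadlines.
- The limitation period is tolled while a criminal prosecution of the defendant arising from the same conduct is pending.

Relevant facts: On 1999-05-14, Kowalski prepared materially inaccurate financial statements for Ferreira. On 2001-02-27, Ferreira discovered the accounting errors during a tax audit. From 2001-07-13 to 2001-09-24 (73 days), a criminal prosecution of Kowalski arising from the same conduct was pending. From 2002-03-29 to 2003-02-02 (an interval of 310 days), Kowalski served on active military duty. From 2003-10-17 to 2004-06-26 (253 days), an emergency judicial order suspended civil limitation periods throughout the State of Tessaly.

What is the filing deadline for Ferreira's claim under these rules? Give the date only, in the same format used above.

2003-03-17

The claim did not accrue until Ferreira discovered the injury on 2001-02-27; the 1999-05-14 act date does not start the clock under the stated rule.
Adding the 1 year base period to 2001-02-27 gives a deadline of 2002-02-27, before any tolling.
Because the pending criminal prosecution ran from 2001-07-13 to 2001-09-24, the deadline is extended by 73 days to 2002-05-11.
The defendant's active military service from 2002-03-29 to 2003-02-02 tolled the period for 310 days, extending the deadline to 2003-03-17.
The emergency suspension of filing deadlines from 2003-10-17 to 2004-06-26 began after the period had already run on 2003-03-17, so it has no tolling effect.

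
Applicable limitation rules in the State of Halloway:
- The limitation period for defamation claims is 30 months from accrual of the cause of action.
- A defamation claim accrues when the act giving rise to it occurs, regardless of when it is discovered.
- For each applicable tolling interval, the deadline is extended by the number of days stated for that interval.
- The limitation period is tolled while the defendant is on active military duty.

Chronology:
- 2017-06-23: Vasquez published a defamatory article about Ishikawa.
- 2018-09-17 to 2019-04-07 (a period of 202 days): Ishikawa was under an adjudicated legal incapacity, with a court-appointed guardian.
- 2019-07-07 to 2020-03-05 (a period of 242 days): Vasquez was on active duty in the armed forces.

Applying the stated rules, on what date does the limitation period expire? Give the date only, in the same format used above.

The cause of action accrued on 2017-06-23, the date of the act.
The untolled deadline — 30 months after 2017-06-23 — is 2019-12-23.
The defendant's active military service from 2019-07-07 to 2020-03-05 tolled the period for 242 days, extending the deadline to 2020-08-21.
No stated provision tolls the period for the plaintiff's incapacity, so the interval from 2018-09-17 to 2019-04-07 has no effect on the deadline.

2020-08-21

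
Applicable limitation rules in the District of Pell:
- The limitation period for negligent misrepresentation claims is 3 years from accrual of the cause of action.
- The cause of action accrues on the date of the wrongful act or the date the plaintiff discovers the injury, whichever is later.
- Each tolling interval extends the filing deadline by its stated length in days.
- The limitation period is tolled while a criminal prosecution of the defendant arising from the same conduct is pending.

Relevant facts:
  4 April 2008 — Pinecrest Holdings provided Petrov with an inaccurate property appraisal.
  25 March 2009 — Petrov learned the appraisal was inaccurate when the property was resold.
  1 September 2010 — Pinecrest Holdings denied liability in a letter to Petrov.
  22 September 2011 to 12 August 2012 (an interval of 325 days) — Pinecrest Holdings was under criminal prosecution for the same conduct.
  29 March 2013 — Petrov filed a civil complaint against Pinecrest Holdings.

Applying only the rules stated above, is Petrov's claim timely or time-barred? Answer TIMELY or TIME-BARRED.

TIME-BARRED

Because discovery on 25 March 2009 post-dates the 4 April 2008 act, accrual under the later-of rule falls on 25 March 2009.
3 years from 25 March 2009 is 25 March 2012.
Because the pending criminal prosecution ran from 22 September 2011 to 12 August 2012, the deadline is extended by 325 days to 13 February 2013.
None of the other events listed affects the running of the period under the stated rules.
Petrov filed on 29 March 2013, after the 13 February 2013 deadline, so the action is time-barred.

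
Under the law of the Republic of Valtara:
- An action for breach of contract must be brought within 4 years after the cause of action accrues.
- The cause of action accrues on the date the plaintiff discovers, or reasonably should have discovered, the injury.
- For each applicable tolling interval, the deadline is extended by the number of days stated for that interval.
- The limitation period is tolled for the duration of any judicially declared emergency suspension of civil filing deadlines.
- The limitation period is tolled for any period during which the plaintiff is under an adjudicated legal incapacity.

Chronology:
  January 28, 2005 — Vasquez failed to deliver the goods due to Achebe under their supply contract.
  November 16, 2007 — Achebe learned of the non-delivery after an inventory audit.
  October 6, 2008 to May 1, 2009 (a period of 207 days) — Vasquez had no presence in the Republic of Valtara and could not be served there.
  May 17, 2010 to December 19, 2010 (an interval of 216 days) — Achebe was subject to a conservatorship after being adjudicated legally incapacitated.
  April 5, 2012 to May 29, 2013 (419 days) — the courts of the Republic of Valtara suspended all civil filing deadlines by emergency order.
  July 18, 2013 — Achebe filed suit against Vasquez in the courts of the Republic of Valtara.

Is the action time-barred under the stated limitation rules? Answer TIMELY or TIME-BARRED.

TIMELY

Under the discovery rule, the claim accrued on November 16, 2007, when Achebe discovered the injury — not on the January 28, 2005 date of the underlying act.
Adding the 4 years base period to November 16, 2007 gives a deadline of November 16, 2011, before any tolling.
The period was tolled for 216 days by the plaintiff's legal incapacity (May 17, 2010 to December 19, 2010), pushing the deadline to June 19, 2012.
The period was tolled for 419 days by the emergency suspension of filing deadlines (April 5, 2012 to May 29, 2013), pushing the deadline to August 12, 2013.
No stated provision tolls the period for the defendant's absence, so the interval from October 6, 2008 to May 1, 2009 has no effect on the deadline.
Filing on July 18, 2013 beat the August 12, 2013 deadline — the action is timely.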